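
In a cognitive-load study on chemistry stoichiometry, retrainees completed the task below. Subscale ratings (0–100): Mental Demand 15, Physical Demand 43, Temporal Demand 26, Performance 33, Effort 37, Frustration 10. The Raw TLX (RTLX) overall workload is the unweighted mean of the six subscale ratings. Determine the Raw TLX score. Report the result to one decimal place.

27.3

Sum of ratings = 15 + 43 + 26 + 33 + 37 + 10 = 164.
RTLX = 164 / 6 = 27.3333 ≈ 27.3.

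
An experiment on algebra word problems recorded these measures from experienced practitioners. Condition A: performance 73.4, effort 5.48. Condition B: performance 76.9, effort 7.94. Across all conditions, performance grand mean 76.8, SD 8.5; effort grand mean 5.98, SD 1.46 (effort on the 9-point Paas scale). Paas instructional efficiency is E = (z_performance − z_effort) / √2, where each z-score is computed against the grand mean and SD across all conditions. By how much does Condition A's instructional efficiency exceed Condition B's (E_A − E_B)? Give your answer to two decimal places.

0.90

Condition A: z_P = (73.4 − 76.8)/8.5 = -0.4000; z_E = (5.48 − 5.98)/1.46 = -0.3425; E_A = (-0.4000 − (-0.3425))/√2 = -0.0407.
Condition B: z_P = (76.9 − 76.8)/8.5 = 0.0118; z_E = (7.94 − 5.98)/1.46 = 1.3425; E_B = (0.0118 − 1.3425)/√2 = -0.9409.
E_A − E_B = -0.0407 − (-0.9409) = 0.9002 ≈ 0.90.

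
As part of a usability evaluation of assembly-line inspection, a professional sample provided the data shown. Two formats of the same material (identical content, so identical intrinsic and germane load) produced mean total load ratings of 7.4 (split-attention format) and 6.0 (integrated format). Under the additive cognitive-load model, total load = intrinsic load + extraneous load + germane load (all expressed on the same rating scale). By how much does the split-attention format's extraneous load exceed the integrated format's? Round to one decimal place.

1.4

Intrinsic and germane load are equal across formats, so the difference in total load equals the difference in extraneous load.
Extraneous-load difference = 7.4 − 6.0 = 1.4.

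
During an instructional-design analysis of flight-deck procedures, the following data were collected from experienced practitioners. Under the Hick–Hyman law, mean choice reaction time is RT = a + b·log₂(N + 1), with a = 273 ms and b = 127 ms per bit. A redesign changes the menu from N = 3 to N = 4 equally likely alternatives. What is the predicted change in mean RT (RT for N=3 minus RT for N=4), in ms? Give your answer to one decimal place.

RT(3) = 273 + 127·log₂(4) = 273 + 127·2.0000 = 527.0000 ms.
RT(4) = 273 + 127·log₂(5) = 273 + 127·2.3219 = 567.8813 ms.
Difference = 527.0000 − 567.8813 = -40.8813 ≈ -40.9 ms.

-40.9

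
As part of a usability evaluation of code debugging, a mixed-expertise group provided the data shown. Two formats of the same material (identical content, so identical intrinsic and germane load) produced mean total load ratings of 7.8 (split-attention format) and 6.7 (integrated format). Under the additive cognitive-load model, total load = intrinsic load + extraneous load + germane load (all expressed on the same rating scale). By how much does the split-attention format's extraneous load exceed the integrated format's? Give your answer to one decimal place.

1.1

Intrinsic and germane load are equal across formats, so the difference in total load equals the difference in extraneous load.
Extraneous-load difference = 7.8 − 6.7 = 1.1.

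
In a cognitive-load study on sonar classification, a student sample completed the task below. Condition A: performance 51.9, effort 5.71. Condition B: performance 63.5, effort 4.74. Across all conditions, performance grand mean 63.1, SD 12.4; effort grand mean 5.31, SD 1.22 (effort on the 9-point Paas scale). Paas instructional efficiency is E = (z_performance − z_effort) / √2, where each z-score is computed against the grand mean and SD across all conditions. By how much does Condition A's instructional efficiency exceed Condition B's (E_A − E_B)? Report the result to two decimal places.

Condition A: z_P = (51.9 − 63.1)/12.4 = -0.9032; z_E = (5.71 − 5.31)/1.22 = 0.3279; E_A = (-0.9032 − 0.3279)/√2 = -0.8705.
Condition B: z_P = (63.5 − 63.1)/12.4 = 0.0323; z_E = (4.74 − 5.31)/1.22 = -0.4672; E_B = (0.0323 − (-0.4672))/√2 = 0.3532.
E_A − E_B = -0.8705 − 0.3532 = -1.2237 ≈ -1.22.

-1.22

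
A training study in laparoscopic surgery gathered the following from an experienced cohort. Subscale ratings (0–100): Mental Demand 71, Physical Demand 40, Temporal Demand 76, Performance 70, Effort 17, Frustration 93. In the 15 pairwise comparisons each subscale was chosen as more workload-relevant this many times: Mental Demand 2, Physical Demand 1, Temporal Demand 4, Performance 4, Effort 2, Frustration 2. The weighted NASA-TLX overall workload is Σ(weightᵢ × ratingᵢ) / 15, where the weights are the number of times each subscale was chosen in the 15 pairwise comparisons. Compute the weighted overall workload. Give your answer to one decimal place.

The tallies are the weights (they sum to 15).
Weighted sum = 2·71 + 1·40 + 4·76 + 4·70 + 2·17 + 2·93
            = 142 + 40 + 304 + 280 + 34 + 186 = 986.
Overall workload = 986 / 15 = 65.7333 ≈ 65.7.

65.7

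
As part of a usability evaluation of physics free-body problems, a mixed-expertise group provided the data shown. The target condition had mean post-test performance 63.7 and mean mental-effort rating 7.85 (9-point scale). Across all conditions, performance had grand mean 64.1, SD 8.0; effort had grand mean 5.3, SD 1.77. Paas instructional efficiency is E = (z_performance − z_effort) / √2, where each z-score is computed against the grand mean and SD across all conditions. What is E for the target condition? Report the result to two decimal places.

-1.05

z_performance = (63.7 − 64.1) / 8.0 = -0.4000 / 8.0 = -0.0500.
z_effort = (7.85 − 5.3) / 1.77 = 2.5500 / 1.77 = 1.4407.
z_P − z_E = -0.0500 − 1.4407 = -1.4907.
E = -1.4907 / √2 = -1.4907 / 1.41421 = -1.0541 ≈ -1.05.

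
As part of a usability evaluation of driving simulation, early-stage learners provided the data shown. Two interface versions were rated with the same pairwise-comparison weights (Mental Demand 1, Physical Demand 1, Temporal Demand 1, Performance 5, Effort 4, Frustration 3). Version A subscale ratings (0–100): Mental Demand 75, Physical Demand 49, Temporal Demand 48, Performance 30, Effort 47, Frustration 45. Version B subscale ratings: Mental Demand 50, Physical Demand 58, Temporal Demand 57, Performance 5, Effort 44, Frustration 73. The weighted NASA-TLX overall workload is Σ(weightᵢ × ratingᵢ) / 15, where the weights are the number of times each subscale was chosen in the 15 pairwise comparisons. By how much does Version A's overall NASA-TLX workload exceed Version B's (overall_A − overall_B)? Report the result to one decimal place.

4.0

Version A weighted sum = 1·75 + 1·49 + 1·48 + 5·30 + 4·47 + 3·45 = 75 + 49 + 48 + 150 + 188 + 135 = 645; overall_A = 645/15 = 43.0000.
Version B weighted sum = 1·50 + 1·58 + 1·57 + 5·5 + 4·44 + 3·73 = 50 + 58 + 57 + 25 + 176 + 219 = 585; overall_B = 585/15 = 39.0000.
Difference = 43.0000 − 39.0000 = 4.0000 ≈ 4.0.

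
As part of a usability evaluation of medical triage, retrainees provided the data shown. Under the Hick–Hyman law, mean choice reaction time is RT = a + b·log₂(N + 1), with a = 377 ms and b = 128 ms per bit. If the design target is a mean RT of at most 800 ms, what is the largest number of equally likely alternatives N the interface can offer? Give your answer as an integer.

Set 377 + 128·log₂(N + 1) ≤ 800.
log₂(N + 1) ≤ (800 − 377) / 128 = 3.3047.
N + 1 ≤ 2^3.3047 = 9.8813.
N ≤ 8.8813, so the largest integer N is 8.

8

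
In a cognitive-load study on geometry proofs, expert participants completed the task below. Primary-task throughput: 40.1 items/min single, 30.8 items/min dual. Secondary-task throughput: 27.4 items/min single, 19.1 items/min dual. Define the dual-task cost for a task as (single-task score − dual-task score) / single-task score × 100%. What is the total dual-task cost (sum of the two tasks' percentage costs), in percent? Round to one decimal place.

Primary cost = (40.1 − 30.8) / 40.1 × 100% = 23.1920%.
Secondary cost = (27.4 − 19.1) / 27.4 × 100% = 30.2920%.
Total = 23.1920% + 30.2920% = 53.4840% ≈ 53.5%.

53.5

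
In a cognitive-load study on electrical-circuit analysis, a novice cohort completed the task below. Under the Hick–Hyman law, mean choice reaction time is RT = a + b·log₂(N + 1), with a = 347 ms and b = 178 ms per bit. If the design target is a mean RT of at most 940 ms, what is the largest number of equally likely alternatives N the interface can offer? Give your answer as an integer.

Set 347 + 178·log₂(N + 1) ≤ 940.
log₂(N + 1) ≤ (940 − 347) / 178 = 3.3315.
N + 1 ≤ 2^3.3315 = 10.0666.
N ≤ 9.0666, so the largest integer N is 9.

9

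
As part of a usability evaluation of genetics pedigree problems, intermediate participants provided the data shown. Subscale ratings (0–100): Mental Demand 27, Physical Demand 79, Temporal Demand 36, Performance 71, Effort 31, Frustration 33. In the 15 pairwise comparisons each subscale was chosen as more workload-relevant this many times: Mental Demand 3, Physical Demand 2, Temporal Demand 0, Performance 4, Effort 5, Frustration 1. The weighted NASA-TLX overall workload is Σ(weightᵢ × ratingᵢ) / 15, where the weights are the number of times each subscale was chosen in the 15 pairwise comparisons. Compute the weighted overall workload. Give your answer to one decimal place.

The tallies are the weights (they sum to 15).
Weighted sum = 3·27 + 2·79 + 0·36 + 4·71 + 5·31 + 1·33
            = 81 + 158 + 0 + 284 + 155 + 33 = 711.
Overall workload = 711 / 15 = 47.4000 ≈ 47.4.

47.4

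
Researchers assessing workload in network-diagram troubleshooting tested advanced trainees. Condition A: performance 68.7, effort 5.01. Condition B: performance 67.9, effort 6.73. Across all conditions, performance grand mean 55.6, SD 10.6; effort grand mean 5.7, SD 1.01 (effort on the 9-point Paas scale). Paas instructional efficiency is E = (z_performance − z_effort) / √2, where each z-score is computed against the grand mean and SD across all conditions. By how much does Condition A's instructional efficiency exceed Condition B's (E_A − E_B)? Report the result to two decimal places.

1.26

Condition A: z_P = (68.7 − 55.6)/10.6 = 1.2358; z_E = (5.01 − 5.7)/1.01 = -0.6832; E_A = (1.2358 − (-0.6832))/√2 = 1.3569.
Condition B: z_P = (67.9 − 55.6)/10.6 = 1.1604; z_E = (6.73 − 5.7)/1.01 = 1.0198; E_B = (1.1604 − 1.0198)/√2 = 0.0994.
E_A − E_B = 1.3569 − 0.0994 = 1.2575 ≈ 1.26.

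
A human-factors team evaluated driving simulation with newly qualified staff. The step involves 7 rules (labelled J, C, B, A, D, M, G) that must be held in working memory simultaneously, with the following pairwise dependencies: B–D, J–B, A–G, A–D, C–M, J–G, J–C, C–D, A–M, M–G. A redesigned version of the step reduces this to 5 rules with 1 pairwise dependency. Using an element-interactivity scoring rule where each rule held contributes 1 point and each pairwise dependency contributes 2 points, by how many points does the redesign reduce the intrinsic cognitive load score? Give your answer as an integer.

Original: 7 × 1 + 10 × 2 = 7 + 20 = 27.
Redesigned: 5 × 1 + 1 × 2 = 5 + 2 = 7.
Reduction = 27 − 7 = 20.

20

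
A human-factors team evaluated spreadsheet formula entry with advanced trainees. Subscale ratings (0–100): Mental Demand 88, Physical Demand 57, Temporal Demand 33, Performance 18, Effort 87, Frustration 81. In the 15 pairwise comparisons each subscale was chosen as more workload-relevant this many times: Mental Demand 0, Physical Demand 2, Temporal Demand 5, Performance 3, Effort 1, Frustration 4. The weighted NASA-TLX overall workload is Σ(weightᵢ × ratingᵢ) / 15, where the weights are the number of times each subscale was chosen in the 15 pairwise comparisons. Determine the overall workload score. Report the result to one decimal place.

49.6

The tallies are the weights (they sum to 15).
Weighted sum = 0·88 + 2·57 + 5·33 + 3·18 + 1·87 + 4·81
            = 0 + 114 + 165 + 54 + 87 + 324 = 744.
Overall workload = 744 / 15 = 49.6000 ≈ 49.6.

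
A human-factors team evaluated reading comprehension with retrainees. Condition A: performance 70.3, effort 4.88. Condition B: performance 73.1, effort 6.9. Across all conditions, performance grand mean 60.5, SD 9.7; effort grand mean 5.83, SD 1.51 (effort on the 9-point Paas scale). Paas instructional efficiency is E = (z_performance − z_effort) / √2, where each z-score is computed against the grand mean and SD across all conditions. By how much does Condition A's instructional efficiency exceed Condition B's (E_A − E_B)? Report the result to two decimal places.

Condition A: z_P = (70.3 − 60.5)/9.7 = 1.0103; z_E = (4.88 − 5.83)/1.51 = -0.6291; E_A = (1.0103 − (-0.6291))/√2 = 1.1592.
Condition B: z_P = (73.1 − 60.5)/9.7 = 1.2990; z_E = (6.9 − 5.83)/1.51 = 0.7086; E_B = (1.2990 − 0.7086)/√2 = 0.4175.
E_A − E_B = 1.1592 − 0.4175 = 0.7417 ≈ 0.74.

0.74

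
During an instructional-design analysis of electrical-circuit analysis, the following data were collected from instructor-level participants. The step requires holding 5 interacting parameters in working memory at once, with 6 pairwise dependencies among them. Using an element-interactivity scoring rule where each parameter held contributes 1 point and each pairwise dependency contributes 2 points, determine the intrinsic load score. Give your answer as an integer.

Element contribution: 5 × 1 = 5.
Interaction contribution: 6 × 2 = 12.
Intrinsic load = 5 + 12 = 17.

17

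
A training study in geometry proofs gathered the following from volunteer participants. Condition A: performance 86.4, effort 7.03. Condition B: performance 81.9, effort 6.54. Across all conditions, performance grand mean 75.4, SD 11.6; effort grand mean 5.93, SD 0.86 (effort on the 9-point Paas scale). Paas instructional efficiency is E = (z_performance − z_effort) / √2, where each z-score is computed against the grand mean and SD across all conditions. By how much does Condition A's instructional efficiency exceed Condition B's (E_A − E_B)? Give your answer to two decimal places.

-0.13

Condition A: z_P = (86.4 − 75.4)/11.6 = 0.9483; z_E = (7.03 − 5.93)/0.86 = 1.2791; E_A = (0.9483 − 1.2791)/√2 = -0.2339.
Condition B: z_P = (81.9 − 75.4)/11.6 = 0.5603; z_E = (6.54 − 5.93)/0.86 = 0.7093; E_B = (0.5603 − 0.7093)/√2 = -0.1054.
E_A − E_B = -0.2339 − (-0.1054) = -0.1285 ≈ -0.13.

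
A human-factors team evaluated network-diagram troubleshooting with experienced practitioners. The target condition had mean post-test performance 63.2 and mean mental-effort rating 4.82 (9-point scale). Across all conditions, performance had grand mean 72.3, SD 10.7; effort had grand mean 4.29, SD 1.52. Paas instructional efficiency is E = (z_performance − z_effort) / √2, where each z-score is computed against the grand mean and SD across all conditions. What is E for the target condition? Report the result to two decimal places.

z_performance = (63.2 − 72.3) / 10.7 = -9.1000 / 10.7 = -0.8505.
z_effort = (4.82 − 4.29) / 1.52 = 0.5300 / 1.52 = 0.3487.
z_P − z_E = -0.8505 − 0.3487 = -1.1992.
E = -1.1992 / √2 = -1.1992 / 1.41421 = -0.8480 ≈ -0.85.

-0.85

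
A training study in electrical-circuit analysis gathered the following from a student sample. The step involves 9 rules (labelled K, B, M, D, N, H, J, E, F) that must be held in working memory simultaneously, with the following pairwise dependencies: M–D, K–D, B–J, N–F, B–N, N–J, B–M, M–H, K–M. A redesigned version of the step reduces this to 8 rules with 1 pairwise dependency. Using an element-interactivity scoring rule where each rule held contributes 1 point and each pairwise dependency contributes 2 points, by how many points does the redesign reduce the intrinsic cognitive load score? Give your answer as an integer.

Original: 9 × 1 + 9 × 2 = 9 + 18 = 27.
Redesigned: 8 × 1 + 1 × 2 = 8 + 2 = 10.
Reduction = 27 − 10 = 17.

17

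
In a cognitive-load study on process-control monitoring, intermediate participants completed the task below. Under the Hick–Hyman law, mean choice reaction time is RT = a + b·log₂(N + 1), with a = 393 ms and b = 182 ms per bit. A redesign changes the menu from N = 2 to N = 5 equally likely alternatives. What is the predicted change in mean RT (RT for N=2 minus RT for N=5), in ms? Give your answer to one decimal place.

-182.0

RT(2) = 393 + 182·log₂(3) = 393 + 182·1.5850 = 681.4700 ms.
RT(5) = 393 + 182·log₂(6) = 393 + 182·2.5850 = 863.4700 ms.
Difference = 681.4700 − 863.4700 = -182.0000 ≈ -182.0 ms.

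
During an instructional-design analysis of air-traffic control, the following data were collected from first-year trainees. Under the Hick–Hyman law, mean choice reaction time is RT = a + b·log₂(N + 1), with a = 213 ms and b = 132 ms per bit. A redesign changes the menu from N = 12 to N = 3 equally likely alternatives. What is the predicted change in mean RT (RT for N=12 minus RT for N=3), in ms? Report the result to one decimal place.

224.5

RT(12) = 213 + 132·log₂(13) = 213 + 132·3.7004 = 701.4528 ms.
RT(3) = 213 + 132·log₂(4) = 213 + 132·2.0000 = 477.0000 ms.
Difference = 701.4528 − 477.0000 = 224.4528 ≈ 224.5 ms.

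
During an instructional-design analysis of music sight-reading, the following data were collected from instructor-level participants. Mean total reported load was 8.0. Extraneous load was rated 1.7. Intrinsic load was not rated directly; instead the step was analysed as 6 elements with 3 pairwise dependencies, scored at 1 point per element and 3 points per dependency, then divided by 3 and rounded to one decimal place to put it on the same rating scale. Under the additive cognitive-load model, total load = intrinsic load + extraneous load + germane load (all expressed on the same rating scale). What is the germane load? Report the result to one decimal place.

1.3

Intrinsic (element-interactivity): (6 × 1 + 3 × 3) / 3 = 15 / 3 = 5.0000 → 5.0.
germane load = total − intrinsic − extraneous
             = 8.0 − 5.0 − 1.7 = 1.3.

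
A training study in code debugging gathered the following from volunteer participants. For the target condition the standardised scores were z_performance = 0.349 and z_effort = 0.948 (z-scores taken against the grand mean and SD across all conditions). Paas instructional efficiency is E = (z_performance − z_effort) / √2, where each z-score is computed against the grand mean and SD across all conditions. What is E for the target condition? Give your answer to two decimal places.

z_P − z_E = 0.349 − 0.948 = -0.5990.
E = -0.5990 / √2 = -0.5990 / 1.41421 = -0.4236 ≈ -0.42.

-0.42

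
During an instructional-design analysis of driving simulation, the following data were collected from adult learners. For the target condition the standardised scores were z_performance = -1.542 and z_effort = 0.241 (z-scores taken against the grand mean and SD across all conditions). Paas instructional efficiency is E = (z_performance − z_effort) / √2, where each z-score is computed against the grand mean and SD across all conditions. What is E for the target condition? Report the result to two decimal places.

z_P − z_E = -1.542 − 0.241 = -1.7830.
E = -1.7830 / √2 = -1.7830 / 1.41421 = -1.2608 ≈ -1.26.

-1.26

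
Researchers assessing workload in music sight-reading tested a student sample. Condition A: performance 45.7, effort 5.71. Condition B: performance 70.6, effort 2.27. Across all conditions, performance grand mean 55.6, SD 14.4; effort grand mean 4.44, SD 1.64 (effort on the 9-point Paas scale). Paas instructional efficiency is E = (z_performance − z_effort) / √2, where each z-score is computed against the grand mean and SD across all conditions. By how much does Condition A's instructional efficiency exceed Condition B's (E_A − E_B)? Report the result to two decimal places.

-2.71

Condition A: z_P = (45.7 − 55.6)/14.4 = -0.6875; z_E = (5.71 − 4.44)/1.64 = 0.7744; E_A = (-0.6875 − 0.7744)/√2 = -1.0337.
Condition B: z_P = (70.6 − 55.6)/14.4 = 1.0417; z_E = (2.27 − 4.44)/1.64 = -1.3232; E_B = (1.0417 − (-1.3232))/√2 = 1.6722.
E_A − E_B = -1.0337 − 1.6722 = -2.7059 ≈ -2.71.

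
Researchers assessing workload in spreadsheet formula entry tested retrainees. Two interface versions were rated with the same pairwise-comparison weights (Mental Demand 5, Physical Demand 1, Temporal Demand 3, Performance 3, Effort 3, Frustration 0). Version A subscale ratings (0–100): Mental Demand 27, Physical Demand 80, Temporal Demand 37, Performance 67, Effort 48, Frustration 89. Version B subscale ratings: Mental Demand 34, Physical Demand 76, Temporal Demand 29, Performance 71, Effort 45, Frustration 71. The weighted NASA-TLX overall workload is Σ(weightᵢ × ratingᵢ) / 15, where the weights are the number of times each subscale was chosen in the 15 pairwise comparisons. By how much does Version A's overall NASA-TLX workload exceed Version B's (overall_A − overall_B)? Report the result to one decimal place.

Version A weighted sum = 5·27 + 1·80 + 3·37 + 3·67 + 3·48 + 0·89 = 135 + 80 + 111 + 201 + 144 + 0 = 671; overall_A = 671/15 = 44.7333.
Version B weighted sum = 5·34 + 1·76 + 3·29 + 3·71 + 3·45 + 0·71 = 170 + 76 + 87 + 213 + 135 + 0 = 681; overall_B = 681/15 = 45.4000.
Difference = 44.7333 − 45.4000 = -0.6667 ≈ -0.7.

-0.7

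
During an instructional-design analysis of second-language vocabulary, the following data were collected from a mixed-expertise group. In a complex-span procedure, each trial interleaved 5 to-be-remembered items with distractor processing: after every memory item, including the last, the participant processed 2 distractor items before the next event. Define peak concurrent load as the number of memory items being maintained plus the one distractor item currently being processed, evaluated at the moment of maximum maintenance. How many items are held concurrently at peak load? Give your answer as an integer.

Maintenance is greatest during the distractor(s) after memory item 5: all 5 memory items are being held.
One distractor item is concurrently being processed.
Peak concurrent load = 5 + 1 = 6 items.

6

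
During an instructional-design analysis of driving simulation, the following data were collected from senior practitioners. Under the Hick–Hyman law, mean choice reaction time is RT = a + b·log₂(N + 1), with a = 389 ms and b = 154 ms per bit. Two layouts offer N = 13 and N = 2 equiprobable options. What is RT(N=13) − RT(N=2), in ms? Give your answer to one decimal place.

RT(13) = 389 + 154·log₂(14) = 389 + 154·3.8074 = 975.3396 ms.
RT(2) = 389 + 154·log₂(3) = 389 + 154·1.5850 = 633.0900 ms.
Difference = 975.3396 − 633.0900 = 342.2496 ≈ 342.2 ms.

342.2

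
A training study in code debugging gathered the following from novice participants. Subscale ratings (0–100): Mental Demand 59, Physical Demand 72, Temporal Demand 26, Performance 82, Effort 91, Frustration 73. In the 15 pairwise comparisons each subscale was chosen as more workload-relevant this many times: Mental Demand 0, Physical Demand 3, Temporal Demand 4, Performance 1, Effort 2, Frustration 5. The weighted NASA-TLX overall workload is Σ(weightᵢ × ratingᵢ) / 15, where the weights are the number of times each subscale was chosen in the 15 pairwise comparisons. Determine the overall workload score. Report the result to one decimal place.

The tallies are the weights (they sum to 15).
Weighted sum = 0·59 + 3·72 + 4·26 + 1·82 + 2·91 + 5·73
            = 0 + 216 + 104 + 82 + 182 + 365 = 949.
Overall workload = 949 / 15 = 63.2667 ≈ 63.3.

63.3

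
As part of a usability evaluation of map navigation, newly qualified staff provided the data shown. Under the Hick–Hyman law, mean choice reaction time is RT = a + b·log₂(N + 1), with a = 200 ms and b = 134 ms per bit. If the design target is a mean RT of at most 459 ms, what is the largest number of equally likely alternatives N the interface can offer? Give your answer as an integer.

2

Set 200 + 134·log₂(N + 1) ≤ 459.
log₂(N + 1) ≤ (459 − 200) / 134 = 1.9328.
N + 1 ≤ 2^1.9328 = 3.8180.
N ≤ 2.8180, so the largest integer N is 2.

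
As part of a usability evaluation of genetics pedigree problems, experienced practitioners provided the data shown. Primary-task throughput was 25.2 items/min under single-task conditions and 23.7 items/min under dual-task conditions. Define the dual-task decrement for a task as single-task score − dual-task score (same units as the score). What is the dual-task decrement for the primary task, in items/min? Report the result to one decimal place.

1.5

Decrement = 25.2 − 23.7 = 1.5000 items/min ≈ 1.5 items/min.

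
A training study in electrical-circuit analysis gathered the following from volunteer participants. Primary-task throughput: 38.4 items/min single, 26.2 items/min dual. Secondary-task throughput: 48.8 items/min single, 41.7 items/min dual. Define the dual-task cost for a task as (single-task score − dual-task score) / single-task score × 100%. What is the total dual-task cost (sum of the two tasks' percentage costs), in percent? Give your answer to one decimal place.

Primary cost = (38.4 − 26.2) / 38.4 × 100% = 31.7708%.
Secondary cost = (48.8 − 41.7) / 48.8 × 100% = 14.5492%.
Total = 31.7708% + 14.5492% = 46.3200% ≈ 46.3%.

46.3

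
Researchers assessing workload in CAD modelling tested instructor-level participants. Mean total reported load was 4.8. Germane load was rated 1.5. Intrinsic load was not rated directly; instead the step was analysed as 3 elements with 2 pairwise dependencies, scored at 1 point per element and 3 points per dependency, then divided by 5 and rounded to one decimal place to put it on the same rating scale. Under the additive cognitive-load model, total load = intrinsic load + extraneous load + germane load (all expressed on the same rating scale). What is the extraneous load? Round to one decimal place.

1.5

Intrinsic (element-interactivity): (3 × 1 + 2 × 3) / 5 = 9 / 5 = 1.8000 → 1.8.
extraneous load = total − intrinsic − germane
             = 4.8 − 1.8 − 1.5 = 1.5.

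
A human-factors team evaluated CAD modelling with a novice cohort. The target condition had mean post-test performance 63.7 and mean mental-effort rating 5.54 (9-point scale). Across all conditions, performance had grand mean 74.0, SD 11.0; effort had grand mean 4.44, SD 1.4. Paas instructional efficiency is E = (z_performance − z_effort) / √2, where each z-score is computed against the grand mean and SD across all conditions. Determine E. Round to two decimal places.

-1.22

z_performance = (63.7 − 74.0) / 11.0 = -10.3000 / 11.0 = -0.9364.
z_effort = (5.54 − 4.44) / 1.4 = 1.1000 / 1.4 = 0.7857.
z_P − z_E = -0.9364 − 0.7857 = -1.7221.
E = -1.7221 / √2 = -1.7221 / 1.41421 = -1.2177 ≈ -1.22.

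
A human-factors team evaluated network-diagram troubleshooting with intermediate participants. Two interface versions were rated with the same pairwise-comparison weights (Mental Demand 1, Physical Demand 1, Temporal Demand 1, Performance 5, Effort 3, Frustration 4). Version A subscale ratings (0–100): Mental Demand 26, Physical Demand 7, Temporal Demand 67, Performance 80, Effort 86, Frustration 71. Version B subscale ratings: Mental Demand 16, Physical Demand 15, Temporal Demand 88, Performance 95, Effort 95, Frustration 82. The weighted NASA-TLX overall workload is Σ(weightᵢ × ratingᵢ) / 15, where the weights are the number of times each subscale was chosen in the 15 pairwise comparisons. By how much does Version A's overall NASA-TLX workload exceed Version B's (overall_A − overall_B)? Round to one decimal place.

-11.0

Version A weighted sum = 1·26 + 1·7 + 1·67 + 5·80 + 3·86 + 4·71 = 26 + 7 + 67 + 400 + 258 + 284 = 1042; overall_A = 1042/15 = 69.4667.
Version B weighted sum = 1·16 + 1·15 + 1·88 + 5·95 + 3·95 + 4·82 = 16 + 15 + 88 + 475 + 285 + 328 = 1207; overall_B = 1207/15 = 80.4667.
Difference = 69.4667 − 80.4667 = -11.0000 ≈ -11.0.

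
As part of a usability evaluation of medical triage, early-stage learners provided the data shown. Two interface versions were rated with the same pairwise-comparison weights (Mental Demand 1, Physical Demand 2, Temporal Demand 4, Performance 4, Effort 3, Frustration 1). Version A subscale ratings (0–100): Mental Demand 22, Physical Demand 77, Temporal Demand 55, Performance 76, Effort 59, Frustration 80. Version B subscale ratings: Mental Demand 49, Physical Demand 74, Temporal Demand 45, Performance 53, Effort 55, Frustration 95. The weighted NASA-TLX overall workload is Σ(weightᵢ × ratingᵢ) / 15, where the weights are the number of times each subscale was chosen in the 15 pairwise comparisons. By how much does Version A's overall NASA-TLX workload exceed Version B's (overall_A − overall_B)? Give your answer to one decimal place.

Version A weighted sum = 1·22 + 2·77 + 4·55 + 4·76 + 3·59 + 1·80 = 22 + 154 + 220 + 304 + 177 + 80 = 957; overall_A = 957/15 = 63.8000.
Version B weighted sum = 1·49 + 2·74 + 4·45 + 4·53 + 3·55 + 1·95 = 49 + 148 + 180 + 212 + 165 + 95 = 849; overall_B = 849/15 = 56.6000.
Difference = 63.8000 − 56.6000 = 7.2000 ≈ 7.2.

7.2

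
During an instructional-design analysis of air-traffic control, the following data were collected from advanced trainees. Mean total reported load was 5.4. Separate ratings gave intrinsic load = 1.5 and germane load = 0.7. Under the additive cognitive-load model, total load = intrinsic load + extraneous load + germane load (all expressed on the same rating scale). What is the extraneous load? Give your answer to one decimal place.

3.2

extraneous load = total − intrinsic − germane
             = 5.4 − 1.5 − 0.7 = 3.2.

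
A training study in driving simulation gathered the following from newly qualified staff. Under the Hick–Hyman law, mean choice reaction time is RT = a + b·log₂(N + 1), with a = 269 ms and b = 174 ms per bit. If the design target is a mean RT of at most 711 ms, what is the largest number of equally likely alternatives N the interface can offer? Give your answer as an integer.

4

Set 269 + 174·log₂(N + 1) ≤ 711.
log₂(N + 1) ≤ (711 − 269) / 174 = 2.5402.
N + 1 ≤ 2^2.5402 = 5.8167.
N ≤ 4.8167, so the largest integer N is 4.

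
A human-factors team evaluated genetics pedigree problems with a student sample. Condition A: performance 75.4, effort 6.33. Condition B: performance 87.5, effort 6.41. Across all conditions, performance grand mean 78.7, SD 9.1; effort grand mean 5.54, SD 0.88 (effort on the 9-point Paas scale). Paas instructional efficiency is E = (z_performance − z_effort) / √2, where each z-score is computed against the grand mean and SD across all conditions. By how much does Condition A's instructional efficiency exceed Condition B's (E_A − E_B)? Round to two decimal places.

-0.88

Condition A: z_P = (75.4 − 78.7)/9.1 = -0.3626; z_E = (6.33 − 5.54)/0.88 = 0.8977; E_A = (-0.3626 − 0.8977)/√2 = -0.8912.
Condition B: z_P = (87.5 − 78.7)/9.1 = 0.9670; z_E = (6.41 − 5.54)/0.88 = 0.9886; E_B = (0.9670 − 0.9886)/√2 = -0.0153.
E_A − E_B = -0.8912 − (-0.0153) = -0.8759 ≈ -0.88.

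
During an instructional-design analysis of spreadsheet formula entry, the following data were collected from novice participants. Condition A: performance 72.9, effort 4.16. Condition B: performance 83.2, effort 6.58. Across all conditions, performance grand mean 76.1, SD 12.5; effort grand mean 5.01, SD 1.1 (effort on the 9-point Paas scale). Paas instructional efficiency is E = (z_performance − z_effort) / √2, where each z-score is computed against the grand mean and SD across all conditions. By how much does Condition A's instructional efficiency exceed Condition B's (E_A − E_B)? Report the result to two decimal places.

0.97

Condition A: z_P = (72.9 − 76.1)/12.5 = -0.2560; z_E = (4.16 − 5.01)/1.1 = -0.7727; E_A = (-0.2560 − (-0.7727))/√2 = 0.3654.
Condition B: z_P = (83.2 − 76.1)/12.5 = 0.5680; z_E = (6.58 − 5.01)/1.1 = 1.4273; E_B = (0.5680 − 1.4273)/√2 = -0.6076.
E_A − E_B = 0.3654 − (-0.6076) = 0.9730 ≈ 0.97.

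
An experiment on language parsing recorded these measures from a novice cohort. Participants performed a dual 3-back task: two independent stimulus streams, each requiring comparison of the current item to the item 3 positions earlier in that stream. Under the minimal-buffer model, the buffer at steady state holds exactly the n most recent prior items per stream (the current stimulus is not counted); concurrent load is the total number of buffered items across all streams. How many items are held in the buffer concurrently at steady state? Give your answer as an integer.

6

Each stream's buffer holds its 3 most recent prior items.
Two independent streams: 2 × 3 = 6 buffered items at steady state.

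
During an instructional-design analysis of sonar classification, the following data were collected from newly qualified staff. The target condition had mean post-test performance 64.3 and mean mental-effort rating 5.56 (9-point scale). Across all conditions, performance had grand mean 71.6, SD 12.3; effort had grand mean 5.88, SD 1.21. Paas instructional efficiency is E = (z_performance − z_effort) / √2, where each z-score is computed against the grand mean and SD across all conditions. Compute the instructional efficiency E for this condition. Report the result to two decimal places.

-0.23

z_performance = (64.3 − 71.6) / 12.3 = -7.3000 / 12.3 = -0.5935.
z_effort = (5.56 − 5.88) / 1.21 = -0.3200 / 1.21 = -0.2645.
z_P − z_E = -0.5935 − (-0.2645) = -0.3290.
E = -0.3290 / √2 = -0.3290 / 1.41421 = -0.2326 ≈ -0.23.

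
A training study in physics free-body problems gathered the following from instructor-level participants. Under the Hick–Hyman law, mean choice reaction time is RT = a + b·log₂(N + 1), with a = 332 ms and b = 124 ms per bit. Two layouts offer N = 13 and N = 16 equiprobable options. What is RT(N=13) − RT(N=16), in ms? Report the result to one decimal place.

RT(13) = 332 + 124·log₂(14) = 332 + 124·3.8074 = 804.1176 ms.
RT(16) = 332 + 124·log₂(17) = 332 + 124·4.0875 = 838.8500 ms.
Difference = 804.1176 − 838.8500 = -34.7324 ≈ -34.7 ms.

-34.7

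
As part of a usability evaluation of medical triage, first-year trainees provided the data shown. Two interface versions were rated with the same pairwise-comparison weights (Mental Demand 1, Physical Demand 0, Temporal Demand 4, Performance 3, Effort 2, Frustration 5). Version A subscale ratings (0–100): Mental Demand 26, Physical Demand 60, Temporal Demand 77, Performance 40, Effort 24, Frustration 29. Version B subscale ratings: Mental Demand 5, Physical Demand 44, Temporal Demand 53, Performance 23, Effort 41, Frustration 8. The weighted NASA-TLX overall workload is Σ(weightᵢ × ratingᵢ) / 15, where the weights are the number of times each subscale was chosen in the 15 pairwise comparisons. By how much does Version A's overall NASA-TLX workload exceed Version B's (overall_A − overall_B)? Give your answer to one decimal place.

Version A weighted sum = 1·26 + 0·60 + 4·77 + 3·40 + 2·24 + 5·29 = 26 + 0 + 308 + 120 + 48 + 145 = 647; overall_A = 647/15 = 43.1333.
Version B weighted sum = 1·5 + 0·44 + 4·53 + 3·23 + 2·41 + 5·8 = 5 + 0 + 212 + 69 + 82 + 40 = 408; overall_B = 408/15 = 27.2000.
Difference = 43.1333 − 27.2000 = 15.9333 ≈ 15.9.

15.9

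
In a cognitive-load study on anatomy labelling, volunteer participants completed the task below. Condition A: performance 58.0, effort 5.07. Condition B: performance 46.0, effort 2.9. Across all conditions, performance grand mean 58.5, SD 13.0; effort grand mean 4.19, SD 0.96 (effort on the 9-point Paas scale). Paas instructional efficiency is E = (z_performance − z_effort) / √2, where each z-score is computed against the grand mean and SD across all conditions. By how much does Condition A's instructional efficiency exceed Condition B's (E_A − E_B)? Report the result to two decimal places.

Condition A: z_P = (58.0 − 58.5)/13.0 = -0.0385; z_E = (5.07 − 4.19)/0.96 = 0.9167; E_A = (-0.0385 − 0.9167)/√2 = -0.6754.
Condition B: z_P = (46.0 − 58.5)/13.0 = -0.9615; z_E = (2.9 − 4.19)/0.96 = -1.3438; E_B = (-0.9615 − (-1.3438))/√2 = 0.2703.
E_A − E_B = -0.6754 − 0.2703 = -0.9457 ≈ -0.95.

-0.95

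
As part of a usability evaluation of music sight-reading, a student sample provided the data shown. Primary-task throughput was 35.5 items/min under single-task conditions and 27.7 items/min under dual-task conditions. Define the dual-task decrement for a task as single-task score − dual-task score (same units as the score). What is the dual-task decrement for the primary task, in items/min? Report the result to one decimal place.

7.8

Decrement = 35.5 − 27.7 = 7.8000 items/min ≈ 7.8 items/min.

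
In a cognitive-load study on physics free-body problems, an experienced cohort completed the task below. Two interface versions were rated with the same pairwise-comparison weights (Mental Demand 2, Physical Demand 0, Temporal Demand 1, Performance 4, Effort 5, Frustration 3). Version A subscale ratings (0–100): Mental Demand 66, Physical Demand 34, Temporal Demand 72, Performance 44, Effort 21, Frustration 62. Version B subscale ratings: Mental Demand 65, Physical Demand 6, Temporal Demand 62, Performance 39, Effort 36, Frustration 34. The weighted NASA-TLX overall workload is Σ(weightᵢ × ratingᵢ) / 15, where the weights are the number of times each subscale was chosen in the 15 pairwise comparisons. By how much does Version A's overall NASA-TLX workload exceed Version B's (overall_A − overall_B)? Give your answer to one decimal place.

2.7

Version A weighted sum = 2·66 + 0·34 + 1·72 + 4·44 + 5·21 + 3·62 = 132 + 0 + 72 + 176 + 105 + 186 = 671; overall_A = 671/15 = 44.7333.
Version B weighted sum = 2·65 + 0·6 + 1·62 + 4·39 + 5·36 + 3·34 = 130 + 0 + 62 + 156 + 180 + 102 = 630; overall_B = 630/15 = 42.0000.
Difference = 44.7333 − 42.0000 = 2.7333 ≈ 2.7.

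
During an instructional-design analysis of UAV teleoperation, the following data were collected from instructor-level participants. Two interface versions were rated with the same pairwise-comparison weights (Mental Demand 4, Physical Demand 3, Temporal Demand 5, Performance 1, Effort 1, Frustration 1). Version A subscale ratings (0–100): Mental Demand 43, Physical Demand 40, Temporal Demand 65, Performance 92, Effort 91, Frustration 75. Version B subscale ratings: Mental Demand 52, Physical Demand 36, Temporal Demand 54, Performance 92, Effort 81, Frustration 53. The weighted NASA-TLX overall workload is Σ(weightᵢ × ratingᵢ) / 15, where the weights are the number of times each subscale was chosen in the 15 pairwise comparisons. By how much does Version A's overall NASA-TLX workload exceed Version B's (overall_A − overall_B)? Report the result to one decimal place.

4.2

Version A weighted sum = 4·43 + 3·40 + 5·65 + 1·92 + 1·91 + 1·75 = 172 + 120 + 325 + 92 + 91 + 75 = 875; overall_A = 875/15 = 58.3333.
Version B weighted sum = 4·52 + 3·36 + 5·54 + 1·92 + 1·81 + 1·53 = 208 + 108 + 270 + 92 + 81 + 53 = 812; overall_B = 812/15 = 54.1333.
Difference = 58.3333 − 54.1333 = 4.2000 ≈ 4.2.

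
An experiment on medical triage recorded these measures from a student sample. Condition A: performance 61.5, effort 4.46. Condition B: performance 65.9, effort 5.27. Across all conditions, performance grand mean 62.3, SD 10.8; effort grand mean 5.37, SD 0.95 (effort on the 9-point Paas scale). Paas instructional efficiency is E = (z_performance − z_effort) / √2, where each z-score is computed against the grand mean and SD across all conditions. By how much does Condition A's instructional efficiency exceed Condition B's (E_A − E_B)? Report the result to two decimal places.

0.31

Condition A: z_P = (61.5 − 62.3)/10.8 = -0.0741; z_E = (4.46 − 5.37)/0.95 = -0.9579; E_A = (-0.0741 − (-0.9579))/√2 = 0.6249.
Condition B: z_P = (65.9 − 62.3)/10.8 = 0.3333; z_E = (5.27 − 5.37)/0.95 = -0.1053; E_B = (0.3333 − (-0.1053))/√2 = 0.3101.
E_A − E_B = 0.6249 − 0.3101 = 0.3148 ≈ 0.31.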